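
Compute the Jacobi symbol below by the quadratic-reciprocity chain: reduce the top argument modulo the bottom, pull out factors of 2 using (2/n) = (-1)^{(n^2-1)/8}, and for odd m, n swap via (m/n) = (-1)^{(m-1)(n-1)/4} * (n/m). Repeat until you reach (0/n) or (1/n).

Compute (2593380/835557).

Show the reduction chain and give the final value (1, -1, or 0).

0

(2593380/835557) = (86709/835557)   [reduce mod 835557]
reciprocity: (86709/835557) = +1·(835557/86709) since 86709 mod 4 = 1, 835557 mod 4 = 1; sign now +1
(835557/86709) = (55176/86709)   [reduce mod 86709]
55176 = 2^3·6897; (2/86709) = -1 since 86709 mod 8 = 5, so (55176/86709) = (-1)^3·(6897/86709); sign now -1
reciprocity: (6897/86709) = +1·(86709/6897) since 6897 mod 4 = 1, 86709 mod 4 = 1; sign now -1
(86709/6897) = (3945/6897)   [reduce mod 6897]
reciprocity: (3945/6897) = +1·(6897/3945) since 3945 mod 4 = 1, 6897 mod 4 = 1; sign now -1
(6897/3945) = (2952/3945)   [reduce mod 3945]
2952 = 2^3·369; (2/3945) = +1 since 3945 mod 8 = 1, so (2952/3945) = (+1)^3·(369/3945); sign now -1
reciprocity: (369/3945) = +1·(3945/369) since 369 mod 4 = 1, 3945 mod 4 = 1; sign now -1
(3945/369) = (255/369)   [reduce mod 369]
reciprocity: (255/369) = +1·(369/255) since 255 mod 4 = 3, 369 mod 4 = 1; sign now -1
(369/255) = (114/255)   [reduce mod 255]
114 = 2^1·57; (2/255) = +1 since 255 mod 8 = 7, so (114/255) = (+1)^1·(57/255); sign now -1
reciprocity: (57/255) = +1·(255/57) since 57 mod 4 = 1, 255 mod 4 = 3; sign now -1
(255/57) = (27/57)   [reduce mod 57]
reciprocity: (27/57) = +1·(57/27) since 27 mod 4 = 3, 57 mod 4 = 1; sign now -1
(57/27) = (3/27)   [reduce mod 27]
reciprocity: (3/27) = -1·(27/3) since 3 mod 4 = 3, 27 mod 4 = 3; sign now +1
(27/3) = (0/3)   [reduce mod 3]
(0/3) = 0   [gcd(a, n) > 1]; final value = 0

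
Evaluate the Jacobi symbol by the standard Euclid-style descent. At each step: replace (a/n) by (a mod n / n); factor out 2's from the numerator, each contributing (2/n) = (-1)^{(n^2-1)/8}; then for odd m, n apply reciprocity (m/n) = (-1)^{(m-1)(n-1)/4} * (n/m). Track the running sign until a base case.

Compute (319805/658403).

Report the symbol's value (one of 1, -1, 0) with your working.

flip (319805/658403) -> (658403/319805): both odd, 319805 mod 4 = 1, 658403 mod 4 = 3, so the flip contributes +1; sign now +1
(658403/319805): 658403 mod 319805 = 18793, so (658403/319805) = (18793/319805)
flip (18793/319805) -> (319805/18793): both odd, 18793 mod 4 = 1, 319805 mod 4 = 1, so the flip contributes +1; sign now +1
(319805/18793): 319805 mod 18793 = 324, so (319805/18793) = (324/18793)
factor out 2^2: 324 = 2^2·81; with 18793 mod 8 = 1, (2/18793) = +1; sign now +1; continue with (81/18793)
flip (81/18793) -> (18793/81): both odd, 81 mod 4 = 1, 18793 mod 4 = 1, so the flip contributes +1; sign now +1
(18793/81): 18793 mod 81 = 1, so (18793/81) = (1/81)
reached (1/81) = 1, so the symbol is +1

1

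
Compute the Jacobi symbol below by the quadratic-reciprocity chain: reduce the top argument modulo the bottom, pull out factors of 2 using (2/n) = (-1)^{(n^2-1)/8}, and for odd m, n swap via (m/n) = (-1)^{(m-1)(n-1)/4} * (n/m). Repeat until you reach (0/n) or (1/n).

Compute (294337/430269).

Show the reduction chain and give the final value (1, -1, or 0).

1

flip (294337/430269) -> (430269/294337): both odd, 294337 mod 4 = 1, 430269 mod 4 = 1, so the flip contributes +1; sign now +1
(430269/294337): 430269 mod 294337 = 135932, so (430269/294337) = (135932/294337)
factor out 2^2: 135932 = 2^2·33983; with 294337 mod 8 = 1, (2/294337) = +1; sign now +1; continue with (33983/294337)
flip (33983/294337) -> (294337/33983): both odd, 33983 mod 4 = 3, 294337 mod 4 = 1, so the flip contributes +1; sign now +1
(294337/33983): 294337 mod 33983 = 22473, so (294337/33983) = (22473/33983)
flip (22473/33983) -> (33983/22473): both odd, 22473 mod 4 = 1, 33983 mod 4 = 3, so the flip contributes +1; sign now +1
(33983/22473): 33983 mod 22473 = 11510, so (33983/22473) = (11510/22473)
factor out 2^1: 11510 = 2^1·5755; with 22473 mod 8 = 1, (2/22473) = +1; sign now +1; continue with (5755/22473)
flip (5755/22473) -> (22473/5755): both odd, 5755 mod 4 = 3, 22473 mod 4 = 1, so the flip contributes +1; sign now +1
(22473/5755): 22473 mod 5755 = 5208, so (22473/5755) = (5208/5755)
factor out 2^3: 5208 = 2^3·651; with 5755 mod 8 = 3, (2/5755) = -1; sign now -1; continue with (651/5755)
flip (651/5755) -> (5755/651): both odd, 651 mod 4 = 3, 5755 mod 4 = 3, so the flip contributes -1; sign now +1
(5755/651): 5755 mod 651 = 547, so (5755/651) = (547/651)
flip (547/651) -> (651/547): both odd, 547 mod 4 = 3, 651 mod 4 = 3, so the flip contributes -1; sign now -1
(651/547): 651 mod 547 = 104, so (651/547) = (104/547)
factor out 2^3: 104 = 2^3·13; with 547 mod 8 = 3, (2/547) = -1; sign now +1; continue with (13/547)
flip (13/547) -> (547/13): both odd, 13 mod 4 = 1, 547 mod 4 = 3, so the flip contributes +1; sign now +1
(547/13): 547 mod 13 = 1, so (547/13) = (1/13)
reached (1/13) = 1, so the symbol is +1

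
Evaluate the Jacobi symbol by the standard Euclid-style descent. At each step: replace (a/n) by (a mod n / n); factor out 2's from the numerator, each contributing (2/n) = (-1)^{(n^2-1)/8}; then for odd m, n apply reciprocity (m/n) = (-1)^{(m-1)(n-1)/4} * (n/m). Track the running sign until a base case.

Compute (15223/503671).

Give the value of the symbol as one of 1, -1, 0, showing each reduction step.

reciprocity: (15223/503671) = -1·(503671/15223) since 15223 mod 4 = 3, 503671 mod 4 = 3; sign now -1
(503671/15223) = (1312/15223)   [reduce mod 15223]
1312 = 2^5·41; (2/15223) = +1 since 15223 mod 8 = 7, so (1312/15223) = (+1)^5·(41/15223); sign now -1
reciprocity: (41/15223) = +1·(15223/41) since 41 mod 4 = 1, 15223 mod 4 = 3; sign now -1
(15223/41) = (12/41)   [reduce mod 41]
12 = 2^2·3; (2/41) = +1 since 41 mod 8 = 1, so (12/41) = (+1)^2·(3/41); sign now -1
reciprocity: (3/41) = +1·(41/3) since 3 mod 4 = 3, 41 mod 4 = 1; sign now -1
(41/3) = (2/3)   [reduce mod 3]
2 = 2^1·1; (2/3) = -1 since 3 mod 8 = 3, so (2/3) = (-1)^1·(1/3); sign now +1
(1/3) = 1; final value = sign = +1

1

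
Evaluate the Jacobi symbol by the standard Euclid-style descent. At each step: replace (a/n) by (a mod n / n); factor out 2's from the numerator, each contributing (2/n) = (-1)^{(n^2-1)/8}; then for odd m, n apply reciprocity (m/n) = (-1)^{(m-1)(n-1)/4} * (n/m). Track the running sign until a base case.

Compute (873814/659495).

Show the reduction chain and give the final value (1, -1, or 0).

-1

(873814/659495): 873814 mod 659495 = 214319, so (873814/659495) = (214319/659495)
flip (214319/659495) -> (659495/214319): both odd, 214319 mod 4 = 3, 659495 mod 4 = 3, so the flip contributes -1; sign now -1
(659495/214319): 659495 mod 214319 = 16538, so (659495/214319) = (16538/214319)
factor out 2^1: 16538 = 2^1·8269; with 214319 mod 8 = 7, (2/214319) = +1; sign now -1; continue with (8269/214319)
flip (8269/214319) -> (214319/8269): both odd, 8269 mod 4 = 1, 214319 mod 4 = 3, so the flip contributes +1; sign now -1
(214319/8269): 214319 mod 8269 = 7594, so (214319/8269) = (7594/8269)
factor out 2^1: 7594 = 2^1·3797; with 8269 mod 8 = 5, (2/8269) = -1; sign now +1; continue with (3797/8269)
flip (3797/8269) -> (8269/3797): both odd, 3797 mod 4 = 1, 8269 mod 4 = 1, so the flip contributes +1; sign now +1
(8269/3797): 8269 mod 3797 = 675, so (8269/3797) = (675/3797)
flip (675/3797) -> (3797/675): both odd, 675 mod 4 = 3, 3797 mod 4 = 1, so the flip contributes +1; sign now +1
(3797/675): 3797 mod 675 = 422, so (3797/675) = (422/675)
factor out 2^1: 422 = 2^1·211; with 675 mod 8 = 3, (2/675) = -1; sign now -1; continue with (211/675)
flip (211/675) -> (675/211): both odd, 211 mod 4 = 3, 675 mod 4 = 3, so the flip contributes -1; sign now +1
(675/211): 675 mod 211 = 42, so (675/211) = (42/211)
factor out 2^1: 42 = 2^1·21; with 211 mod 8 = 3, (2/211) = -1; sign now -1; continue with (21/211)
flip (21/211) -> (211/21): both odd, 21 mod 4 = 1, 211 mod 4 = 3, so the flip contributes +1; sign now -1
(211/21): 211 mod 21 = 1, so (211/21) = (1/21)
reached (1/21) = 1, so the symbol is -1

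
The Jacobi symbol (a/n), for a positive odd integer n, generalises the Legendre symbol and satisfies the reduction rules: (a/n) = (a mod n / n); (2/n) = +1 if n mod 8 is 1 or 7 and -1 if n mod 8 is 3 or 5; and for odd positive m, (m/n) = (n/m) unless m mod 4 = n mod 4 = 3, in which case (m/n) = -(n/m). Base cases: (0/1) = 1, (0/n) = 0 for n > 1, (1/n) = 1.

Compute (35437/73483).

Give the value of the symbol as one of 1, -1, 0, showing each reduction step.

1

flip (35437/73483) -> (73483/35437): both odd, 35437 mod 4 = 1, 73483 mod 4 = 3, so the flip contributes +1; sign now +1
(73483/35437): 73483 mod 35437 = 2609, so (73483/35437) = (2609/35437)
flip (2609/35437) -> (35437/2609): both odd, 2609 mod 4 = 1, 35437 mod 4 = 1, so the flip contributes +1; sign now +1
(35437/2609): 35437 mod 2609 = 1520, so (35437/2609) = (1520/2609)
factor out 2^4: 1520 = 2^4·95; with 2609 mod 8 = 1, (2/2609) = +1; sign now +1; continue with (95/2609)
flip (95/2609) -> (2609/95): both odd, 95 mod 4 = 3, 2609 mod 4 = 1, so the flip contributes +1; sign now +1
(2609/95): 2609 mod 95 = 44, so (2609/95) = (44/95)
factor out 2^2: 44 = 2^2·11; with 95 mod 8 = 7, (2/95) = +1; sign now +1; continue with (11/95)
flip (11/95) -> (95/11): both odd, 11 mod 4 = 3, 95 mod 4 = 3, so the flip contributes -1; sign now -1
(95/11): 95 mod 11 = 7, so (95/11) = (7/11)
flip (7/11) -> (11/7): both odd, 7 mod 4 = 3, 11 mod 4 = 3, so the flip contributes -1; sign now +1
(11/7): 11 mod 7 = 4, so (11/7) = (4/7)
factor out 2^2: 4 = 2^2·1; with 7 mod 8 = 7, (2/7) = +1; sign now +1; continue with (1/7)
reached (1/7) = 1, so the symbol is +1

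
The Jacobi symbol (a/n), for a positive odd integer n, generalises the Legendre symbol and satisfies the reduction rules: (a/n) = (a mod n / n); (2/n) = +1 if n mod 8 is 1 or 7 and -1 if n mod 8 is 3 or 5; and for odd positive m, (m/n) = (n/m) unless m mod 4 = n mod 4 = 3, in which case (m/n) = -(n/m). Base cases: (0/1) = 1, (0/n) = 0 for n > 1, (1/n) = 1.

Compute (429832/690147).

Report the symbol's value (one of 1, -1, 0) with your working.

-1

429832 = 2^3·53729; (2/690147) = -1 since 690147 mod 8 = 3, so (429832/690147) = (-1)^3·(53729/690147); sign now -1
reciprocity: (53729/690147) = +1·(690147/53729) since 53729 mod 4 = 1, 690147 mod 4 = 3; sign now -1
(690147/53729) = (45399/53729)   [reduce mod 53729]
reciprocity: (45399/53729) = +1·(53729/45399) since 45399 mod 4 = 3, 53729 mod 4 = 1; sign now -1
(53729/45399) = (8330/45399)   [reduce mod 45399]
8330 = 2^1·4165; (2/45399) = +1 since 45399 mod 8 = 7, so (8330/45399) = (+1)^1·(4165/45399); sign now -1
reciprocity: (4165/45399) = +1·(45399/4165) since 4165 mod 4 = 1, 45399 mod 4 = 3; sign now -1
(45399/4165) = (3749/4165)   [reduce mod 4165]
reciprocity: (3749/4165) = +1·(4165/3749) since 3749 mod 4 = 1, 4165 mod 4 = 1; sign now -1
(4165/3749) = (416/3749)   [reduce mod 3749]
416 = 2^5·13; (2/3749) = -1 since 3749 mod 8 = 5, so (416/3749) = (-1)^5·(13/3749); sign now +1
reciprocity: (13/3749) = +1·(3749/13) since 13 mod 4 = 1, 3749 mod 4 = 1; sign now +1
(3749/13) = (5/13)   [reduce mod 13]
reciprocity: (5/13) = +1·(13/5) since 5 mod 4 = 1, 13 mod 4 = 1; sign now +1
(13/5) = (3/5)   [reduce mod 5]
reciprocity: (3/5) = +1·(5/3) since 3 mod 4 = 3, 5 mod 4 = 1; sign now +1
(5/3) = (2/3)   [reduce mod 3]
2 = 2^1·1; (2/3) = -1 since 3 mod 8 = 3, so (2/3) = (-1)^1·(1/3); sign now -1
(1/3) = 1; final value = sign = -1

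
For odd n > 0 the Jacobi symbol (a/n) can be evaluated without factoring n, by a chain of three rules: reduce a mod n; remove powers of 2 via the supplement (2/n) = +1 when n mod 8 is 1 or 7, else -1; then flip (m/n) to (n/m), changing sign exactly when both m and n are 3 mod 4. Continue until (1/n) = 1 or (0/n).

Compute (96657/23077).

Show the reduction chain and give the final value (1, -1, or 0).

-1

(96657/23077): 96657 mod 23077 = 4349, so (96657/23077) = (4349/23077)
flip (4349/23077) -> (23077/4349): both odd, 4349 mod 4 = 1, 23077 mod 4 = 1, so the flip contributes +1; sign now +1
(23077/4349): 23077 mod 4349 = 1332, so (23077/4349) = (1332/4349)
factor out 2^2: 1332 = 2^2·333; with 4349 mod 8 = 5, (2/4349) = -1; sign now +1; continue with (333/4349)
flip (333/4349) -> (4349/333): both odd, 333 mod 4 = 1, 4349 mod 4 = 1, so the flip contributes +1; sign now +1
(4349/333): 4349 mod 333 = 20, so (4349/333) = (20/333)
factor out 2^2: 20 = 2^2·5; with 333 mod 8 = 5, (2/333) = -1; sign now +1; continue with (5/333)
flip (5/333) -> (333/5): both odd, 5 mod 4 = 1, 333 mod 4 = 1, so the flip contributes +1; sign now +1
(333/5): 333 mod 5 = 3, so (333/5) = (3/5)
flip (3/5) -> (5/3): both odd, 3 mod 4 = 3, 5 mod 4 = 1, so the flip contributes +1; sign now +1
(5/3): 5 mod 3 = 2, so (5/3) = (2/3)
factor out 2^1: 2 = 2^1·1; with 3 mod 8 = 3, (2/3) = -1; sign now -1; continue with (1/3)
reached (1/3) = 1, so the symbol is -1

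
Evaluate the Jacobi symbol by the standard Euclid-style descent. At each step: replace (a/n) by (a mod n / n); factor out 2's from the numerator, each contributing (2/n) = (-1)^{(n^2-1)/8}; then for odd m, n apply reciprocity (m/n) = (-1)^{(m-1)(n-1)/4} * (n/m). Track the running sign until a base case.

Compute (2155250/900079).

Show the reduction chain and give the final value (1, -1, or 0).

(2155250/900079): 2155250 mod 900079 = 355092, so (2155250/900079) = (355092/900079)
factor out 2^2: 355092 = 2^2·88773; with 900079 mod 8 = 7, (2/900079) = +1; sign now +1; continue with (88773/900079)
flip (88773/900079) -> (900079/88773): both odd, 88773 mod 4 = 1, 900079 mod 4 = 3, so the flip contributes +1; sign now +1
(900079/88773): 900079 mod 88773 = 12349, so (900079/88773) = (12349/88773)
flip (12349/88773) -> (88773/12349): both odd, 12349 mod 4 = 1, 88773 mod 4 = 1, so the flip contributes +1; sign now +1
(88773/12349): 88773 mod 12349 = 2330, so (88773/12349) = (2330/12349)
factor out 2^1: 2330 = 2^1·1165; with 12349 mod 8 = 5, (2/12349) = -1; sign now -1; continue with (1165/12349)
flip (1165/12349) -> (12349/1165): both odd, 1165 mod 4 = 1, 12349 mod 4 = 1, so the flip contributes +1; sign now -1
(12349/1165): 12349 mod 1165 = 699, so (12349/1165) = (699/1165)
flip (699/1165) -> (1165/699): both odd, 699 mod 4 = 3, 1165 mod 4 = 1, so the flip contributes +1; sign now -1
(1165/699): 1165 mod 699 = 466, so (1165/699) = (466/699)
factor out 2^1: 466 = 2^1·233; with 699 mod 8 = 3, (2/699) = -1; sign now +1; continue with (233/699)
flip (233/699) -> (699/233): both odd, 233 mod 4 = 1, 699 mod 4 = 3, so the flip contributes +1; sign now +1
(699/233): 699 mod 233 = 0, so (699/233) = (0/233)
reached (0/233); gcd(a, n) > 1, so (0/233) = 0 and the symbol is 0

0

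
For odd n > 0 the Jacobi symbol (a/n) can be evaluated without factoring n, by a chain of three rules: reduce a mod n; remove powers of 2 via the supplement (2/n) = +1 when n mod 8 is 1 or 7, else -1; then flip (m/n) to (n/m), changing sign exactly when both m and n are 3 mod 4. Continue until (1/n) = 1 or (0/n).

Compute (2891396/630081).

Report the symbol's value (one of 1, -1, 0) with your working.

(2891396/630081) = (371072/630081)   [reduce mod 630081]
371072 = 2^7·2899; (2/630081) = +1 since 630081 mod 8 = 1, so (371072/630081) = (+1)^7·(2899/630081); sign now +1
reciprocity: (2899/630081) = +1·(630081/2899) since 2899 mod 4 = 3, 630081 mod 4 = 1; sign now +1
(630081/2899) = (998/2899)   [reduce mod 2899]
998 = 2^1·499; (2/2899) = -1 since 2899 mod 8 = 3, so (998/2899) = (-1)^1·(499/2899); sign now -1
reciprocity: (499/2899) = -1·(2899/499) since 499 mod 4 = 3, 2899 mod 4 = 3; sign now +1
(2899/499) = (404/499)   [reduce mod 499]
404 = 2^2·101; (2/499) = -1 since 499 mod 8 = 3, so (404/499) = (-1)^2·(101/499); sign now +1
reciprocity: (101/499) = +1·(499/101) since 101 mod 4 = 1, 499 mod 4 = 3; sign now +1
(499/101) = (95/101)   [reduce mod 101]
reciprocity: (95/101) = +1·(101/95) since 95 mod 4 = 3, 101 mod 4 = 1; sign now +1
(101/95) = (6/95)   [reduce mod 95]
6 = 2^1·3; (2/95) = +1 since 95 mod 8 = 7, so (6/95) = (+1)^1·(3/95); sign now +1
reciprocity: (3/95) = -1·(95/3) since 3 mod 4 = 3, 95 mod 4 = 3; sign now -1
(95/3) = (2/3)   [reduce mod 3]
2 = 2^1·1; (2/3) = -1 since 3 mod 8 = 3, so (2/3) = (-1)^1·(1/3); sign now +1
(1/3) = 1; final value = sign = +1

1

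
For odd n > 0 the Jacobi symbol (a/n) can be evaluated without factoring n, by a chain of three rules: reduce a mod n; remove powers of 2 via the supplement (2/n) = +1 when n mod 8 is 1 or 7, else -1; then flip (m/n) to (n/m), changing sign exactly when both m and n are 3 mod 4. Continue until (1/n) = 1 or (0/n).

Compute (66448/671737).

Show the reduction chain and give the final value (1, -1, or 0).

66448 = 2^4·4153; (2/671737) = +1 since 671737 mod 8 = 1, so (66448/671737) = (+1)^4·(4153/671737); sign now +1
reciprocity: (4153/671737) = +1·(671737/4153) since 4153 mod 4 = 1, 671737 mod 4 = 1; sign now +1
(671737/4153) = (3104/4153)   [reduce mod 4153]
3104 = 2^5·97; (2/4153) = +1 since 4153 mod 8 = 1, so (3104/4153) = (+1)^5·(97/4153); sign now +1
reciprocity: (97/4153) = +1·(4153/97) since 97 mod 4 = 1, 4153 mod 4 = 1; sign now +1
(4153/97) = (79/97)   [reduce mod 97]
reciprocity: (79/97) = +1·(97/79) since 79 mod 4 = 3, 97 mod 4 = 1; sign now +1
(97/79) = (18/79)   [reduce mod 79]
18 = 2^1·9; (2/79) = +1 since 79 mod 8 = 7, so (18/79) = (+1)^1·(9/79); sign now +1
reciprocity: (9/79) = +1·(79/9) since 9 mod 4 = 1, 79 mod 4 = 3; sign now +1
(79/9) = (7/9)   [reduce mod 9]
reciprocity: (7/9) = +1·(9/7) since 7 mod 4 = 3, 9 mod 4 = 1; sign now +1
(9/7) = (2/7)   [reduce mod 7]
2 = 2^1·1; (2/7) = +1 since 7 mod 8 = 7, so (2/7) = (+1)^1·(1/7); sign now +1
(1/7) = 1; final value = sign = +1

1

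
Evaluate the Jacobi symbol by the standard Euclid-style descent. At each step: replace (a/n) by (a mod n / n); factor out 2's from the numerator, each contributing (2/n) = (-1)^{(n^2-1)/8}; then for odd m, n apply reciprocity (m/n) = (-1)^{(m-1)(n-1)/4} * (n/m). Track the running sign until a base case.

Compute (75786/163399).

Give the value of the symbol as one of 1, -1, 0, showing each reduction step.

75786 = 2^1·37893; (2/163399) = +1 since 163399 mod 8 = 7, so (75786/163399) = (+1)^1·(37893/163399); sign now +1
reciprocity: (37893/163399) = +1·(163399/37893) since 37893 mod 4 = 1, 163399 mod 4 = 3; sign now +1
(163399/37893) = (11827/37893)   [reduce mod 37893]
reciprocity: (11827/37893) = +1·(37893/11827) since 11827 mod 4 = 3, 37893 mod 4 = 1; sign now +1
(37893/11827) = (2412/11827)   [reduce mod 11827]
2412 = 2^2·603; (2/11827) = -1 since 11827 mod 8 = 3, so (2412/11827) = (-1)^2·(603/11827); sign now +1
reciprocity: (603/11827) = -1·(11827/603) since 603 mod 4 = 3, 11827 mod 4 = 3; sign now -1
(11827/603) = (370/603)   [reduce mod 603]
370 = 2^1·185; (2/603) = -1 since 603 mod 8 = 3, so (370/603) = (-1)^1·(185/603); sign now +1
reciprocity: (185/603) = +1·(603/185) since 185 mod 4 = 1, 603 mod 4 = 3; sign now +1
(603/185) = (48/185)   [reduce mod 185]
48 = 2^4·3; (2/185) = +1 since 185 mod 8 = 1, so (48/185) = (+1)^4·(3/185); sign now +1
reciprocity: (3/185) = +1·(185/3) since 3 mod 4 = 3, 185 mod 4 = 1; sign now +1
(185/3) = (2/3)   [reduce mod 3]
2 = 2^1·1; (2/3) = -1 since 3 mod 8 = 3, so (2/3) = (-1)^1·(1/3); sign now -1
(1/3) = 1; final value = sign = -1

-1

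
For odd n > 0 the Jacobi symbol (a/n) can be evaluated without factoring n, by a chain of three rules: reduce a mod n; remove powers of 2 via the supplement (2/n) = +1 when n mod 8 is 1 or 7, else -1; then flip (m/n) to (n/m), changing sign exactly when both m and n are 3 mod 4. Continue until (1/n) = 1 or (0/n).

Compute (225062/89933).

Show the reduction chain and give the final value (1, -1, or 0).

-1

(225062/89933) = (45196/89933)   [reduce mod 89933]
45196 = 2^2·11299; (2/89933) = -1 since 89933 mod 8 = 5, so (45196/89933) = (-1)^2·(11299/89933); sign now +1
reciprocity: (11299/89933) = +1·(89933/11299) since 11299 mod 4 = 3, 89933 mod 4 = 1; sign now +1
(89933/11299) = (10840/11299)   [reduce mod 11299]
10840 = 2^3·1355; (2/11299) = -1 since 11299 mod 8 = 3, so (10840/11299) = (-1)^3·(1355/11299); sign now -1
reciprocity: (1355/11299) = -1·(11299/1355) since 1355 mod 4 = 3, 11299 mod 4 = 3; sign now +1
(11299/1355) = (459/1355)   [reduce mod 1355]
reciprocity: (459/1355) = -1·(1355/459) since 459 mod 4 = 3, 1355 mod 4 = 3; sign now -1
(1355/459) = (437/459)   [reduce mod 459]
reciprocity: (437/459) = +1·(459/437) since 437 mod 4 = 1, 459 mod 4 = 3; sign now -1
(459/437) = (22/437)   [reduce mod 437]
22 = 2^1·11; (2/437) = -1 since 437 mod 8 = 5, so (22/437) = (-1)^1·(11/437); sign now +1
reciprocity: (11/437) = +1·(437/11) since 11 mod 4 = 3, 437 mod 4 = 1; sign now +1
(437/11) = (8/11)   [reduce mod 11]
8 = 2^3·1; (2/11) = -1 since 11 mod 8 = 3, so (8/11) = (-1)^3·(1/11); sign now -1
(1/11) = 1; final value = sign = -1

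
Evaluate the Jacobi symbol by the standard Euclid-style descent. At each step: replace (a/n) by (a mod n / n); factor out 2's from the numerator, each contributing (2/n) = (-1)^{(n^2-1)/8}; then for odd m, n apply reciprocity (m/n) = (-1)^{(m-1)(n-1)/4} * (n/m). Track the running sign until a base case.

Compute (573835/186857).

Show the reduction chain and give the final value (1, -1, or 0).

-1

(573835/186857): 573835 mod 186857 = 13264, so (573835/186857) = (13264/186857)
factor out 2^4: 13264 = 2^4·829; with 186857 mod 8 = 1, (2/186857) = +1; sign now +1; continue with (829/186857)
flip (829/186857) -> (186857/829): both odd, 829 mod 4 = 1, 186857 mod 4 = 1, so the flip contributes +1; sign now +1
(186857/829): 186857 mod 829 = 332, so (186857/829) = (332/829)
factor out 2^2: 332 = 2^2·83; with 829 mod 8 = 5, (2/829) = -1; sign now +1; continue with (83/829)
flip (83/829) -> (829/83): both odd, 83 mod 4 = 3, 829 mod 4 = 1, so the flip contributes +1; sign now +1
(829/83): 829 mod 83 = 82, so (829/83) = (82/83)
factor out 2^1: 82 = 2^1·41; with 83 mod 8 = 3, (2/83) = -1; sign now -1; continue with (41/83)
flip (41/83) -> (83/41): both odd, 41 mod 4 = 1, 83 mod 4 = 3, so the flip contributes +1; sign now -1
(83/41): 83 mod 41 = 1, so (83/41) = (1/41)
reached (1/41) = 1, so the symbol is -1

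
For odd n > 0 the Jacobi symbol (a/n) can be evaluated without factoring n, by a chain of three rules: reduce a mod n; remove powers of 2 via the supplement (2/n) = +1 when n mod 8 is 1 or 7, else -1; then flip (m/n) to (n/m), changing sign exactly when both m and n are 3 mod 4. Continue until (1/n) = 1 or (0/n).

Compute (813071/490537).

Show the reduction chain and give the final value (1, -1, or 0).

(813071/490537): 813071 mod 490537 = 322534, so (813071/490537) = (322534/490537)
factor out 2^1: 322534 = 2^1·161267; with 490537 mod 8 = 1, (2/490537) = +1; sign now +1; continue with (161267/490537)
flip (161267/490537) -> (490537/161267): both odd, 161267 mod 4 = 3, 490537 mod 4 = 1, so the flip contributes +1; sign now +1
(490537/161267): 490537 mod 161267 = 6736, so (490537/161267) = (6736/161267)
factor out 2^4: 6736 = 2^4·421; with 161267 mod 8 = 3, (2/161267) = -1; sign now +1; continue with (421/161267)
flip (421/161267) -> (161267/421): both odd, 421 mod 4 = 1, 161267 mod 4 = 3, so the flip contributes +1; sign now +1
(161267/421): 161267 mod 421 = 24, so (161267/421) = (24/421)
factor out 2^3: 24 = 2^3·3; with 421 mod 8 = 5, (2/421) = -1; sign now -1; continue with (3/421)
flip (3/421) -> (421/3): both odd, 3 mod 4 = 3, 421 mod 4 = 1, so the flip contributes +1; sign now -1
(421/3): 421 mod 3 = 1, so (421/3) = (1/3)
reached (1/3) = 1, so the symbol is -1

-1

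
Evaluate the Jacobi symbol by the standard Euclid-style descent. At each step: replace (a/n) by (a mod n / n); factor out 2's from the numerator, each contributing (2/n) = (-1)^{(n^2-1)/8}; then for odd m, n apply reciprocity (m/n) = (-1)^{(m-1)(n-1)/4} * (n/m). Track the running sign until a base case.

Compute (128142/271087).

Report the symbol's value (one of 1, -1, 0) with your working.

0

factor out 2^1: 128142 = 2^1·64071; with 271087 mod 8 = 7, (2/271087) = +1; sign now +1; continue with (64071/271087)
flip (64071/271087) -> (271087/64071): both odd, 64071 mod 4 = 3, 271087 mod 4 = 3, so the flip contributes -1; sign now -1
(271087/64071): 271087 mod 64071 = 14803, so (271087/64071) = (14803/64071)
flip (14803/64071) -> (64071/14803): both odd, 14803 mod 4 = 3, 64071 mod 4 = 3, so the flip contributes -1; sign now +1
(64071/14803): 64071 mod 14803 = 4859, so (64071/14803) = (4859/14803)
flip (4859/14803) -> (14803/4859): both odd, 4859 mod 4 = 3, 14803 mod 4 = 3, so the flip contributes -1; sign now -1
(14803/4859): 14803 mod 4859 = 226, so (14803/4859) = (226/4859)
factor out 2^1: 226 = 2^1·113; with 4859 mod 8 = 3, (2/4859) = -1; sign now +1; continue with (113/4859)
flip (113/4859) -> (4859/113): both odd, 113 mod 4 = 1, 4859 mod 4 = 3, so the flip contributes +1; sign now +1
(4859/113): 4859 mod 113 = 0, so (4859/113) = (0/113)
reached (0/113); gcd(a, n) > 1, so (0/113) = 0 and the symbol is 0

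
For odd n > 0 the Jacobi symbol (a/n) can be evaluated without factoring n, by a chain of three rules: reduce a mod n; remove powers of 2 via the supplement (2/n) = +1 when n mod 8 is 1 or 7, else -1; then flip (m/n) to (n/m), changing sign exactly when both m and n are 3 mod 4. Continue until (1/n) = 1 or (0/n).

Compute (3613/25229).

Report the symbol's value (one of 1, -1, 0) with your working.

1

flip (3613/25229) -> (25229/3613): both odd, 3613 mod 4 = 1, 25229 mod 4 = 1, so the flip contributes +1; sign now +1
(25229/3613): 25229 mod 3613 = 3551, so (25229/3613) = (3551/3613)
flip (3551/3613) -> (3613/3551): both odd, 3551 mod 4 = 3, 3613 mod 4 = 1, so the flip contributes +1; sign now +1
(3613/3551): 3613 mod 3551 = 62, so (3613/3551) = (62/3551)
factor out 2^1: 62 = 2^1·31; with 3551 mod 8 = 7, (2/3551) = +1; sign now +1; continue with (31/3551)
flip (31/3551) -> (3551/31): both odd, 31 mod 4 = 3, 3551 mod 4 = 3, so the flip contributes -1; sign now -1
(3551/31): 3551 mod 31 = 17, so (3551/31) = (17/31)
flip (17/31) -> (31/17): both odd, 17 mod 4 = 1, 31 mod 4 = 3, so the flip contributes +1; sign now -1
(31/17): 31 mod 17 = 14, so (31/17) = (14/17)
factor out 2^1: 14 = 2^1·7; with 17 mod 8 = 1, (2/17) = +1; sign now -1; continue with (7/17)
flip (7/17) -> (17/7): both odd, 7 mod 4 = 3, 17 mod 4 = 1, so the flip contributes +1; sign now -1
(17/7): 17 mod 7 = 3, so (17/7) = (3/7)
flip (3/7) -> (7/3): both odd, 3 mod 4 = 3, 7 mod 4 = 3, so the flip contributes -1; sign now +1
(7/3): 7 mod 3 = 1, so (7/3) = (1/3)
reached (1/3) = 1, so the symbol is +1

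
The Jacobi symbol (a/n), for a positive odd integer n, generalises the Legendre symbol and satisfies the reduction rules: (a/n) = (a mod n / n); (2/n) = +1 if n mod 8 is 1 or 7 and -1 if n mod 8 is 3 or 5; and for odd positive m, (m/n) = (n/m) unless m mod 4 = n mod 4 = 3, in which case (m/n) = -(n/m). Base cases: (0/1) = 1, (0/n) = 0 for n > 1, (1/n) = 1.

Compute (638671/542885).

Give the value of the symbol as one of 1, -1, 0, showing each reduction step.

(638671/542885): 638671 mod 542885 = 95786, so (638671/542885) = (95786/542885)
factor out 2^1: 95786 = 2^1·47893; with 542885 mod 8 = 5, (2/542885) = -1; sign now -1; continue with (47893/542885)
flip (47893/542885) -> (542885/47893): both odd, 47893 mod 4 = 1, 542885 mod 4 = 1, so the flip contributes +1; sign now -1
(542885/47893): 542885 mod 47893 = 16062, so (542885/47893) = (16062/47893)
factor out 2^1: 16062 = 2^1·8031; with 47893 mod 8 = 5, (2/47893) = -1; sign now +1; continue with (8031/47893)
flip (8031/47893) -> (47893/8031): both odd, 8031 mod 4 = 3, 47893 mod 4 = 1, so the flip contributes +1; sign now +1
(47893/8031): 47893 mod 8031 = 7738, so (47893/8031) = (7738/8031)
factor out 2^1: 7738 = 2^1·3869; with 8031 mod 8 = 7, (2/8031) = +1; sign now +1; continue with (3869/8031)
flip (3869/8031) -> (8031/3869): both odd, 3869 mod 4 = 1, 8031 mod 4 = 3, so the flip contributes +1; sign now +1
(8031/3869): 8031 mod 3869 = 293, so (8031/3869) = (293/3869)
flip (293/3869) -> (3869/293): both odd, 293 mod 4 = 1, 3869 mod 4 = 1, so the flip contributes +1; sign now +1
(3869/293): 3869 mod 293 = 60, so (3869/293) = (60/293)
factor out 2^2: 60 = 2^2·15; with 293 mod 8 = 5, (2/293) = -1; sign now +1; continue with (15/293)
flip (15/293) -> (293/15): both odd, 15 mod 4 = 3, 293 mod 4 = 1, so the flip contributes +1; sign now +1
(293/15): 293 mod 15 = 8, so (293/15) = (8/15)
factor out 2^3: 8 = 2^3·1; with 15 mod 8 = 7, (2/15) = +1; sign now +1; continue with (1/15)
reached (1/15) = 1, so the symbol is +1

1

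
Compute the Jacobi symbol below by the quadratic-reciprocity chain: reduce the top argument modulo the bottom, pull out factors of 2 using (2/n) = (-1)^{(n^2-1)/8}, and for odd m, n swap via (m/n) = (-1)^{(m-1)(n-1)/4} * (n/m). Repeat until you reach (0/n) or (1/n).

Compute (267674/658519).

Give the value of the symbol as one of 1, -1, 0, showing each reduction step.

factor out 2^1: 267674 = 2^1·133837; with 658519 mod 8 = 7, (2/658519) = +1; sign now +1; continue with (133837/658519)
flip (133837/658519) -> (658519/133837): both odd, 133837 mod 4 = 1, 658519 mod 4 = 3, so the flip contributes +1; sign now +1
(658519/133837): 658519 mod 133837 = 123171, so (658519/133837) = (123171/133837)
flip (123171/133837) -> (133837/123171): both odd, 123171 mod 4 = 3, 133837 mod 4 = 1, so the flip contributes +1; sign now +1
(133837/123171): 133837 mod 123171 = 10666, so (133837/123171) = (10666/123171)
factor out 2^1: 10666 = 2^1·5333; with 123171 mod 8 = 3, (2/123171) = -1; sign now -1; continue with (5333/123171)
flip (5333/123171) -> (123171/5333): both odd, 5333 mod 4 = 1, 123171 mod 4 = 3, so the flip contributes +1; sign now -1
(123171/5333): 123171 mod 5333 = 512, so (123171/5333) = (512/5333)
factor out 2^9: 512 = 2^9·1; with 5333 mod 8 = 5, (2/5333) = -1; sign now +1; continue with (1/5333)
reached (1/5333) = 1, so the symbol is +1

1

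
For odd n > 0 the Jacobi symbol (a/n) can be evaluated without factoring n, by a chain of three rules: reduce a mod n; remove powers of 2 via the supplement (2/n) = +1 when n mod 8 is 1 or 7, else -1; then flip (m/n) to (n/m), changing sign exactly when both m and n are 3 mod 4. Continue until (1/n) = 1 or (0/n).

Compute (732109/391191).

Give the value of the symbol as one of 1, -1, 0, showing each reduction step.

-1

(732109/391191) = (340918/391191)   [reduce mod 391191]
340918 = 2^1·170459; (2/391191) = +1 since 391191 mod 8 = 7, so (340918/391191) = (+1)^1·(170459/391191); sign now +1
reciprocity: (170459/391191) = -1·(391191/170459) since 170459 mod 4 = 3, 391191 mod 4 = 3; sign now -1
(391191/170459) = (50273/170459)   [reduce mod 170459]
reciprocity: (50273/170459) = +1·(170459/50273) since 50273 mod 4 = 1, 170459 mod 4 = 3; sign now -1
(170459/50273) = (19640/50273)   [reduce mod 50273]
19640 = 2^3·2455; (2/50273) = +1 since 50273 mod 8 = 1, so (19640/50273) = (+1)^3·(2455/50273); sign now -1
reciprocity: (2455/50273) = +1·(50273/2455) since 2455 mod 4 = 3, 50273 mod 4 = 1; sign now -1
(50273/2455) = (1173/2455)   [reduce mod 2455]
reciprocity: (1173/2455) = +1·(2455/1173) since 1173 mod 4 = 1, 2455 mod 4 = 3; sign now -1
(2455/1173) = (109/1173)   [reduce mod 1173]
reciprocity: (109/1173) = +1·(1173/109) since 109 mod 4 = 1, 1173 mod 4 = 1; sign now -1
(1173/109) = (83/109)   [reduce mod 109]
reciprocity: (83/109) = +1·(109/83) since 83 mod 4 = 3, 109 mod 4 = 1; sign now -1
(109/83) = (26/83)   [reduce mod 83]
26 = 2^1·13; (2/83) = -1 since 83 mod 8 = 3, so (26/83) = (-1)^1·(13/83); sign now +1
reciprocity: (13/83) = +1·(83/13) since 13 mod 4 = 1, 83 mod 4 = 3; sign now +1
(83/13) = (5/13)   [reduce mod 13]
reciprocity: (5/13) = +1·(13/5) since 5 mod 4 = 1, 13 mod 4 = 1; sign now +1
(13/5) = (3/5)   [reduce mod 5]
reciprocity: (3/5) = +1·(5/3) since 3 mod 4 = 3, 5 mod 4 = 1; sign now +1
(5/3) = (2/3)   [reduce mod 3]
2 = 2^1·1; (2/3) = -1 since 3 mod 8 = 3, so (2/3) = (-1)^1·(1/3); sign now -1
(1/3) = 1; final value = sign = -1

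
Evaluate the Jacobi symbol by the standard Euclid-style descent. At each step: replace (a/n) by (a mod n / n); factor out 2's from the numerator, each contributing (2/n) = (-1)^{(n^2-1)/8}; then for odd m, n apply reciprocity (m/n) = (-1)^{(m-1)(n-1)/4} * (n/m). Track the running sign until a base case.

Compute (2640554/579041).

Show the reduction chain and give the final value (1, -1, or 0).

-1

(2640554/579041) = (324390/579041)   [reduce mod 579041]
324390 = 2^1·162195; (2/579041) = +1 since 579041 mod 8 = 1, so (324390/579041) = (+1)^1·(162195/579041); sign now +1
reciprocity: (162195/579041) = +1·(579041/162195) since 162195 mod 4 = 3, 579041 mod 4 = 1; sign now +1
(579041/162195) = (92456/162195)   [reduce mod 162195]
92456 = 2^3·11557; (2/162195) = -1 since 162195 mod 8 = 3, so (92456/162195) = (-1)^3·(11557/162195); sign now -1
reciprocity: (11557/162195) = +1·(162195/11557) since 11557 mod 4 = 1, 162195 mod 4 = 3; sign now -1
(162195/11557) = (397/11557)   [reduce mod 11557]
reciprocity: (397/11557) = +1·(11557/397) since 397 mod 4 = 1, 11557 mod 4 = 1; sign now -1
(11557/397) = (44/397)   [reduce mod 397]
44 = 2^2·11; (2/397) = -1 since 397 mod 8 = 5, so (44/397) = (-1)^2·(11/397); sign now -1
reciprocity: (11/397) = +1·(397/11) since 11 mod 4 = 3, 397 mod 4 = 1; sign now -1
(397/11) = (1/11)   [reduce mod 11]
(1/11) = 1; final value = sign = -1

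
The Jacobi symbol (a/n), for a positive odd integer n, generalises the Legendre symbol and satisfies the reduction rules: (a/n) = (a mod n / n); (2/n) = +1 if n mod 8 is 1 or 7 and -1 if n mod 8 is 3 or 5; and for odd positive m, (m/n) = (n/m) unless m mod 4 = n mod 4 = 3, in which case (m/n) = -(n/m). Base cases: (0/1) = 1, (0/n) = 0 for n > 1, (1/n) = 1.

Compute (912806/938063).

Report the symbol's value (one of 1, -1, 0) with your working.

912806 = 2^1·456403; (2/938063) = +1 since 938063 mod 8 = 7, so (912806/938063) = (+1)^1·(456403/938063); sign now +1
reciprocity: (456403/938063) = -1·(938063/456403) since 456403 mod 4 = 3, 938063 mod 4 = 3; sign now -1
(938063/456403) = (25257/456403)   [reduce mod 456403]
reciprocity: (25257/456403) = +1·(456403/25257) since 25257 mod 4 = 1, 456403 mod 4 = 3; sign now -1
(456403/25257) = (1777/25257)   [reduce mod 25257]
reciprocity: (1777/25257) = +1·(25257/1777) since 1777 mod 4 = 1, 25257 mod 4 = 1; sign now -1
(25257/1777) = (379/1777)   [reduce mod 1777]
reciprocity: (379/1777) = +1·(1777/379) since 379 mod 4 = 3, 1777 mod 4 = 1; sign now -1
(1777/379) = (261/379)   [reduce mod 379]
reciprocity: (261/379) = +1·(379/261) since 261 mod 4 = 1, 379 mod 4 = 3; sign now -1
(379/261) = (118/261)   [reduce mod 261]
118 = 2^1·59; (2/261) = -1 since 261 mod 8 = 5, so (118/261) = (-1)^1·(59/261); sign now +1
reciprocity: (59/261) = +1·(261/59) since 59 mod 4 = 3, 261 mod 4 = 1; sign now +1
(261/59) = (25/59)   [reduce mod 59]
reciprocity: (25/59) = +1·(59/25) since 25 mod 4 = 1, 59 mod 4 = 3; sign now +1
(59/25) = (9/25)   [reduce mod 25]
reciprocity: (9/25) = +1·(25/9) since 9 mod 4 = 1, 25 mod 4 = 1; sign now +1
(25/9) = (7/9)   [reduce mod 9]
reciprocity: (7/9) = +1·(9/7) since 7 mod 4 = 3, 9 mod 4 = 1; sign now +1
(9/7) = (2/7)   [reduce mod 7]
2 = 2^1·1; (2/7) = +1 since 7 mod 8 = 7, so (2/7) = (+1)^1·(1/7); sign now +1
(1/7) = 1; final value = sign = +1

1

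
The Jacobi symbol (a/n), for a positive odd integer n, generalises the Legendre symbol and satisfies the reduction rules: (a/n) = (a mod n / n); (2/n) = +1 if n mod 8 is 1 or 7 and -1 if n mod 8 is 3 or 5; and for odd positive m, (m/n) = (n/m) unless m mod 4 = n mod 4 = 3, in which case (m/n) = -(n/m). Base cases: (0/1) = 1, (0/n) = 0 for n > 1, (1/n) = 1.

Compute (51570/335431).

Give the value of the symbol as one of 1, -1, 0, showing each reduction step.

51570 = 2^1·25785; (2/335431) = +1 since 335431 mod 8 = 7, so (51570/335431) = (+1)^1·(25785/335431); sign now +1
reciprocity: (25785/335431) = +1·(335431/25785) since 25785 mod 4 = 1, 335431 mod 4 = 3; sign now +1
(335431/25785) = (226/25785)   [reduce mod 25785]
226 = 2^1·113; (2/25785) = +1 since 25785 mod 8 = 1, so (226/25785) = (+1)^1·(113/25785); sign now +1
reciprocity: (113/25785) = +1·(25785/113) since 113 mod 4 = 1, 25785 mod 4 = 1; sign now +1
(25785/113) = (21/113)   [reduce mod 113]
reciprocity: (21/113) = +1·(113/21) since 21 mod 4 = 1, 113 mod 4 = 1; sign now +1
(113/21) = (8/21)   [reduce mod 21]
8 = 2^3·1; (2/21) = -1 since 21 mod 8 = 5, so (8/21) = (-1)^3·(1/21); sign now -1
(1/21) = 1; final value = sign = -1

-1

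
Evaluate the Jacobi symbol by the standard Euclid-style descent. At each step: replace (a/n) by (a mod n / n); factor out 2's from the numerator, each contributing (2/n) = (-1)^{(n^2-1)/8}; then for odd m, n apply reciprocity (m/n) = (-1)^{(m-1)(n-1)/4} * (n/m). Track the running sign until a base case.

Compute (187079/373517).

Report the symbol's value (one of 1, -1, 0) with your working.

reciprocity: (187079/373517) = +1·(373517/187079) since 187079 mod 4 = 3, 373517 mod 4 = 1; sign now +1
(373517/187079) = (186438/187079)   [reduce mod 187079]
186438 = 2^1·93219; (2/187079) = +1 since 187079 mod 8 = 7, so (186438/187079) = (+1)^1·(93219/187079); sign now +1
reciprocity: (93219/187079) = -1·(187079/93219) since 93219 mod 4 = 3, 187079 mod 4 = 3; sign now -1
(187079/93219) = (641/93219)   [reduce mod 93219]
reciprocity: (641/93219) = +1·(93219/641) since 641 mod 4 = 1, 93219 mod 4 = 3; sign now -1
(93219/641) = (274/641)   [reduce mod 641]
274 = 2^1·137; (2/641) = +1 since 641 mod 8 = 1, so (274/641) = (+1)^1·(137/641); sign now -1
reciprocity: (137/641) = +1·(641/137) since 137 mod 4 = 1, 641 mod 4 = 1; sign now -1
(641/137) = (93/137)   [reduce mod 137]
reciprocity: (93/137) = +1·(137/93) since 93 mod 4 = 1, 137 mod 4 = 1; sign now -1
(137/93) = (44/93)   [reduce mod 93]
44 = 2^2·11; (2/93) = -1 since 93 mod 8 = 5, so (44/93) = (-1)^2·(11/93); sign now -1
reciprocity: (11/93) = +1·(93/11) since 11 mod 4 = 3, 93 mod 4 = 1; sign now -1
(93/11) = (5/11)   [reduce mod 11]
reciprocity: (5/11) = +1·(11/5) since 5 mod 4 = 1, 11 mod 4 = 3; sign now -1
(11/5) = (1/5)   [reduce mod 5]
(1/5) = 1; final value = sign = -1

-1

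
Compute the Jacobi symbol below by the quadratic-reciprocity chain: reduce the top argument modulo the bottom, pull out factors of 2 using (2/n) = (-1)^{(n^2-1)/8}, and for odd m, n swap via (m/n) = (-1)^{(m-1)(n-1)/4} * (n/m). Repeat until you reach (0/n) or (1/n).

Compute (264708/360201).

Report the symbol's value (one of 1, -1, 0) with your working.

0

factor out 2^2: 264708 = 2^2·66177; with 360201 mod 8 = 1, (2/360201) = +1; sign now +1; continue with (66177/360201)
flip (66177/360201) -> (360201/66177): both odd, 66177 mod 4 = 1, 360201 mod 4 = 1, so the flip contributes +1; sign now +1
(360201/66177): 360201 mod 66177 = 29316, so (360201/66177) = (29316/66177)
factor out 2^2: 29316 = 2^2·7329; with 66177 mod 8 = 1, (2/66177) = +1; sign now +1; continue with (7329/66177)
flip (7329/66177) -> (66177/7329): both odd, 7329 mod 4 = 1, 66177 mod 4 = 1, so the flip contributes +1; sign now +1
(66177/7329): 66177 mod 7329 = 216, so (66177/7329) = (216/7329)
factor out 2^3: 216 = 2^3·27; with 7329 mod 8 = 1, (2/7329) = +1; sign now +1; continue with (27/7329)
flip (27/7329) -> (7329/27): both odd, 27 mod 4 = 3, 7329 mod 4 = 1, so the flip contributes +1; sign now +1
(7329/27): 7329 mod 27 = 12, so (7329/27) = (12/27)
factor out 2^2: 12 = 2^2·3; with 27 mod 8 = 3, (2/27) = -1; sign now +1; continue with (3/27)
flip (3/27) -> (27/3): both odd, 3 mod 4 = 3, 27 mod 4 = 3, so the flip contributes -1; sign now -1
(27/3): 27 mod 3 = 0, so (27/3) = (0/3)
reached (0/3); gcd(a, n) > 1, so (0/3) = 0 and the symbol is 0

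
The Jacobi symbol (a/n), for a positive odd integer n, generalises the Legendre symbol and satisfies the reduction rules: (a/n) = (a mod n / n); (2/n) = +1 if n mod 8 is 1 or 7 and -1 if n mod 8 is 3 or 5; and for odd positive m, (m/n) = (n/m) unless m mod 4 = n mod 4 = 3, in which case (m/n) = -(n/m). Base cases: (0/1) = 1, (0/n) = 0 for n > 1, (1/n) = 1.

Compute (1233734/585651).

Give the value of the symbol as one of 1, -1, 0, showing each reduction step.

(1233734/585651) = (62432/585651)   [reduce mod 585651]
62432 = 2^5·1951; (2/585651) = -1 since 585651 mod 8 = 3, so (62432/585651) = (-1)^5·(1951/585651); sign now -1
reciprocity: (1951/585651) = -1·(585651/1951) since 1951 mod 4 = 3, 585651 mod 4 = 3; sign now +1
(585651/1951) = (351/1951)   [reduce mod 1951]
reciprocity: (351/1951) = -1·(1951/351) since 351 mod 4 = 3, 1951 mod 4 = 3; sign now -1
(1951/351) = (196/351)   [reduce mod 351]
196 = 2^2·49; (2/351) = +1 since 351 mod 8 = 7, so (196/351) = (+1)^2·(49/351); sign now -1
reciprocity: (49/351) = +1·(351/49) since 49 mod 4 = 1, 351 mod 4 = 3; sign now -1
(351/49) = (8/49)   [reduce mod 49]
8 = 2^3·1; (2/49) = +1 since 49 mod 8 = 1, so (8/49) = (+1)^3·(1/49); sign now -1
(1/49) = 1; final value = sign = -1

-1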